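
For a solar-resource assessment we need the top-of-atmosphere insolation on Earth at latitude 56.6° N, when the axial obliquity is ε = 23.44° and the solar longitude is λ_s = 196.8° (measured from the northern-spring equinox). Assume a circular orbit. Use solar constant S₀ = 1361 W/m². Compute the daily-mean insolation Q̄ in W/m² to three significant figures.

Solar declination: sin δ = sin ε · sin λ_s = sin 23.44° × sin 196.8° = -0.11497, so δ = -6.602°.
cos H₀ = −tan(+56.6°) tan(-6.602°) = 0.1755, H₀ = 1.3944 rad.
Bracket: H₀ sin φ sin δ + cos φ cos δ sin H₀ = 1.3944×0.83485×-0.11497 + 0.55048×0.99337×0.98447 = -0.133838 + 0.538338 = 0.404500.
Q̄ = (S₀/π) × [bracket] = (1361/π) × 0.404500 = 175.2 W/m².

Q̄ ≈ 175 W/m²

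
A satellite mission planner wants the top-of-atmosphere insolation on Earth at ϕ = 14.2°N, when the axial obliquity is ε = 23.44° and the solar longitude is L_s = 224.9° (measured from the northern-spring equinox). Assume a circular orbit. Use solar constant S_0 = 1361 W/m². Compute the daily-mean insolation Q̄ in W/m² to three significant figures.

Q̄ ≈ 357 W/m²

Solar declination: sin δ = sin ε · sin L_s = sin 23.44° × sin 224.9° = -0.28079, so δ = -16.307°.
cos h₀ = −tan(+14.2°) tan(-16.307°) = 0.0740, h₀ = 1.4967 rad.
Bracket: h₀ sin ϕ sin δ + cos ϕ cos δ sin h₀ = 1.4967×0.24531×-0.28079 + 0.96945×0.95977×0.99726 = -0.103094 + 0.927900 = 0.824806.
Q̄ = (S_0/π) × [bracket] = (1361/π) × 0.824806 = 357.3 W/m².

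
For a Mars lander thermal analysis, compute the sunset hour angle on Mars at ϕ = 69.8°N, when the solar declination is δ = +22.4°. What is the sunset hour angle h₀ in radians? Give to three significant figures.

Sunrise equation: cos h₀ = −tan ϕ · tan δ = -1.1202 ≤ −1, so the Sun never sets (polar day) and h₀ = π.

h₀ = 3.14 rad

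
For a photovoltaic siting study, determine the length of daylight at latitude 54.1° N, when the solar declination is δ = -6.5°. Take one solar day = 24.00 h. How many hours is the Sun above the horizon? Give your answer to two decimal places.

cos H₀ = −tan φ · tan δ = −tan(+54.1°) × tan(-6.500°) = 0.1574, so H₀ = 1.4127 rad = 80.94°.
Daylight = 2H₀/(2π) × 24.00 h = (1.4127/π) × 24.00 = 10.79 h.

10.79 h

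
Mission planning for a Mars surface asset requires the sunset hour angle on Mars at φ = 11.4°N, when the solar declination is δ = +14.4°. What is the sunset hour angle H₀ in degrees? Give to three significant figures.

H₀ = 93.0°

cos H₀ = −tan φ · tan δ = −tan(+11.4°) × tan(+14.400°) = -0.0518, so H₀ = 1.6226 rad = 92.97°.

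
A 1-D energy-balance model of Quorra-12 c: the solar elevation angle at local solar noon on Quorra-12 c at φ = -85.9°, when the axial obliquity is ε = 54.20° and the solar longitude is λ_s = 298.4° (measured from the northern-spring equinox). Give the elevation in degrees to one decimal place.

49.6°

Solar declination: sin δ = sin ε · sin λ_s = sin 54.20° × sin 298.4° = -0.71345, so δ = -45.516°.
At local noon the hour angle is zero, so the zenith angle equals |φ − δ| = |-85.9° − (-45.516°)| = 40.384°.
Elevation = 90° − 40.384° = 49.6°.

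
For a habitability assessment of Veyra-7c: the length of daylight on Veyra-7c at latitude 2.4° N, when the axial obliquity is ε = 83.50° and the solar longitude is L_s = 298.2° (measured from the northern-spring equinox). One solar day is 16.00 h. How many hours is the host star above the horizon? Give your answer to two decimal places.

7.61 h

Solar declination: sin δ = sin ε · sin L_s = sin 83.50° × sin 298.2° = -0.87564, so δ = -61.121°.
cos h₀ = −tan ϕ · tan δ = −tan(+2.4°) × tan(-61.121°) = 0.0760, so h₀ = 1.4947 rad = 85.64°.
Daylight = 2h₀/(2π) × 16.00 h = (1.4947/π) × 16.00 = 7.61 h.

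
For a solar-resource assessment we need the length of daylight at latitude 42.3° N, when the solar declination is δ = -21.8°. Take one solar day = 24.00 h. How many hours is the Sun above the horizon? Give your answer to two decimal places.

9.15 h

cos H₀ = −tan φ · tan δ = −tan(+42.3°) × tan(-21.800°) = 0.3639, so H₀ = 1.1983 rad = 68.66°.
Daylight = 2H₀/(2π) × 24.00 h = (1.1983/π) × 24.00 = 9.15 h.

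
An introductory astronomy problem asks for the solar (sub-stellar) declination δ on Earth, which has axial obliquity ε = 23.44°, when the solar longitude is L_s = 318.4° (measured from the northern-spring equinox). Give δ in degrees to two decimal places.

δ = -15.31°

sin δ = sin ε · sin L_s = sin 23.44° × sin 318.4° = -0.264102.
δ = arcsin(-0.264102) = -15.31°.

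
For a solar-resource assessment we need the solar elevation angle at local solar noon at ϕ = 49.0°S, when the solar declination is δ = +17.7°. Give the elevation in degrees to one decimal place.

23.3°

At local noon the hour angle is zero, so the zenith angle equals |ϕ − δ| = |-49.0° − (+17.700°)| = 66.700°.
Elevation = 90° − 66.700° = 23.3°.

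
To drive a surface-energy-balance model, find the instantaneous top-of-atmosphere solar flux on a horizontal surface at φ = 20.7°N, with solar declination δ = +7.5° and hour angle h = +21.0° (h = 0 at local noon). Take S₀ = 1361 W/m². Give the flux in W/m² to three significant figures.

1.24e+03 W/m²

cos θ_z = sin φ sin δ + cos φ cos δ cos h = 0.046138 + 0.865841 = 0.911979.
Flux = S₀ · cos θ_z = 1361 × 0.911979 = 1241 W/m².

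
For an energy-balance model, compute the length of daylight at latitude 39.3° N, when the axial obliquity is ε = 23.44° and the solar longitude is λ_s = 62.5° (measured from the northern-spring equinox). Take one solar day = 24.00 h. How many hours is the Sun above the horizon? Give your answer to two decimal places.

Solar declination: sin δ = sin ε · sin λ_s = sin 23.44° × sin 62.5° = 0.35284, so δ = +20.661°.
cos H₀ = −tan φ · tan δ = −tan(+39.3°) × tan(+20.661°) = -0.3086, so H₀ = 1.8846 rad = 107.98°.
Daylight = 2H₀/(2π) × 24.00 h = (1.8846/π) × 24.00 = 14.40 h.

14.40 h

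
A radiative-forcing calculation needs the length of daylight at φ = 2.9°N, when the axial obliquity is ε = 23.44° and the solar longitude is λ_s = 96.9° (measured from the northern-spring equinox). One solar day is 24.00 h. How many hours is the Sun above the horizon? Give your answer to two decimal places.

Solar declination: sin δ = sin ε · sin λ_s = sin 23.44° × sin 96.9° = 0.39491, so δ = +23.260°.
cos H₀ = −tan φ · tan δ = −tan(+2.9°) × tan(+23.260°) = -0.0218, so H₀ = 1.5926 rad = 91.25°.
Daylight = 2H₀/(2π) × 24.00 h = (1.5926/π) × 24.00 = 12.17 h.

12.17 h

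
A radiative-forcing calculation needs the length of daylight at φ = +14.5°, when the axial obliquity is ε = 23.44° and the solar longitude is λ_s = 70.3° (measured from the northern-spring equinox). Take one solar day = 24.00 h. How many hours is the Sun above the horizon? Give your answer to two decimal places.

Solar declination: sin δ = sin ε · sin λ_s = sin 23.44° × sin 70.3° = 0.37451, so δ = +21.994°.
cos H₀ = −tan φ · tan δ = −tan(+14.5°) × tan(+21.994°) = -0.1045, so H₀ = 1.6754 rad = 96.00°.
Daylight = 2H₀/(2π) × 24.00 h = (1.6754/π) × 24.00 = 12.80 h.

12.80 h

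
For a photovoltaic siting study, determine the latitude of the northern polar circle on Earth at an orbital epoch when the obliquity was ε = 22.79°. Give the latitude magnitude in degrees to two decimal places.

67.21°

The polar circle is the lowest latitude that experiences at least one full rotation of continuous daylight at the northern-summer solstice; it lies at |φ| = 90° − ε = 90° − 22.79° = 67.21°.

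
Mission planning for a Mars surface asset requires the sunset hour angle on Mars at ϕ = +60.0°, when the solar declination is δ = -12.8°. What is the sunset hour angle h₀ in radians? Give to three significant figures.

h₀ = 1.17 rad

cos h₀ = −tan ϕ · tan δ = −tan(+60.0°) × tan(-12.800°) = 0.3935, so h₀ = 1.1663 rad = 66.83°.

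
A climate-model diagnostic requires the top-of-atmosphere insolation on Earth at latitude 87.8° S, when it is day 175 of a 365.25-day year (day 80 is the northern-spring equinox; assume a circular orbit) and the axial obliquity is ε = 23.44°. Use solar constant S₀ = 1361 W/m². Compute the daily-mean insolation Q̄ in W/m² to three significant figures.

Solar longitude: λ_s = 360° × (175 − 80)/365.25 = 93.634°.
sin δ = sin 23.44° × sin 93.634° = 0.39699, so δ = +23.390°.
cos H₀ = −tan(-87.8°) tan(+23.390°) = 11.2591 ≥ 1 ⇒ polar night, H₀ = 0 and Q̄ = 0.

Q̄ ≈ 0.00 W/m²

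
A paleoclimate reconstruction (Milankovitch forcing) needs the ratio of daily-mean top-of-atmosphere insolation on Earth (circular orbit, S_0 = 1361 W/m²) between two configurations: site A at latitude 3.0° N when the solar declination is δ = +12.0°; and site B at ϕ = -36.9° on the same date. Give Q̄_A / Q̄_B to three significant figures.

Q̄_A / Q̄_B ≈ 1.67

— Configuration A (ϕ=+3.0°):
cos h₀ = −tan(+3.0°) tan(+12.000°) = -0.0111, h₀ = 1.5819 rad.
Bracket: h₀ sin ϕ sin δ + cos ϕ cos δ sin h₀ = 1.5819×0.05234×0.20791 + 0.99863×0.97815×0.99994 = 0.017214 + 0.976751 = 0.993965.
Q̄ = (S_0/π) × [bracket] = (1361/π) × 0.993965 = 430.61 W/m².
— Configuration B (ϕ=-36.9°):
cos h₀ = −tan(-36.9°) tan(+12.000°) = 0.1596, h₀ = 1.4105 rad.
Bracket: h₀ sin ϕ sin δ + cos ϕ cos δ sin h₀ = 1.4105×-0.60042×0.20791 + 0.79968×0.97815×0.98718 = -0.176077 + 0.772179 = 0.596102.
Q̄ = (S_0/π) × [bracket] = (1361/π) × 0.596102 = 258.24 W/m².
Ratio Q̄_A / Q̄_B = 430.61 / 258.24 = 1.667.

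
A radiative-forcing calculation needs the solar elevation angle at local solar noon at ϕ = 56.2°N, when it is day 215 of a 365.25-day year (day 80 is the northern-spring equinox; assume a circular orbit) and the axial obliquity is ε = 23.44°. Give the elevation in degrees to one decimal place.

Solar longitude: L_s = 360° × (215 − 80)/365.25 = 133.060°.
sin δ = sin 23.44° × sin 133.060° = 0.29064, so δ = +16.896°.
At local noon the hour angle is zero, so the zenith angle equals |ϕ − δ| = |+56.2° − (+16.896°)| = 39.304°.
Elevation = 90° − 39.304° = 50.7°.

50.7°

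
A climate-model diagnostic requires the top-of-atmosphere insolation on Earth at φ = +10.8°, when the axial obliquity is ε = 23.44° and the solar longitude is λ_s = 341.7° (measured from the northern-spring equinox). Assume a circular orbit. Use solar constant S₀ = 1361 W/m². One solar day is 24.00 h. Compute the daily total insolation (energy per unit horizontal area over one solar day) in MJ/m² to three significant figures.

Solar declination: sin δ = sin ε · sin λ_s = sin 23.44° × sin 341.7° = -0.12490, so δ = -7.175°.
cos H₀ = −tan(+10.8°) tan(-7.175°) = 0.0240, H₀ = 1.5468 rad.
Bracket: H₀ sin φ sin δ + cos φ cos δ sin H₀ = 1.5468×0.18738×-0.12490 + 0.98229×0.99217×0.99971 = -0.036201 + 0.974316 = 0.938115.
Q̄ = (S₀/π) × [bracket] = (1361/π) × 0.938115 = 406.41 W/m².
Daily total = Q̄ × 24.00 h × 3600 s/h = 406.41 × 24.00 × 3600 / 10⁶ = 35.11 MJ/m².

35.1 MJ/m²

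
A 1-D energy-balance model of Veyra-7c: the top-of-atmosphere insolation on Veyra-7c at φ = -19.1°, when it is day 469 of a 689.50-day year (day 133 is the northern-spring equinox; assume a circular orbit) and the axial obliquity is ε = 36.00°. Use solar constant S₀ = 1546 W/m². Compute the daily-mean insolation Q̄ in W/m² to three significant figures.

Q̄ ≈ 453 W/m²

Solar longitude: λ_s = 360° × (469 − 133)/689.50 = 175.431°.
sin δ = sin 36.00° × sin 175.431° = 0.04682, so δ = +2.683°.
cos H₀ = −tan(-19.1°) tan(+2.683°) = 0.0162, H₀ = 1.5546 rad.
Bracket: H₀ sin φ sin δ + cos φ cos δ sin H₀ = 1.5546×-0.32722×0.04682 + 0.94495×0.99890×0.99987 = -0.023817 + 0.943788 = 0.919971.
Q̄ = (S₀/π) × [bracket] = (1546/π) × 0.919971 = 452.7 W/m².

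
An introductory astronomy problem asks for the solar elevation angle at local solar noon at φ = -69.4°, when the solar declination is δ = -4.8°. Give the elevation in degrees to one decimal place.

25.4°

At local noon the hour angle is zero, so the zenith angle equals |φ − δ| = |-69.4° − (-4.800°)| = 64.600°.
Elevation = 90° − 64.600° = 25.4°.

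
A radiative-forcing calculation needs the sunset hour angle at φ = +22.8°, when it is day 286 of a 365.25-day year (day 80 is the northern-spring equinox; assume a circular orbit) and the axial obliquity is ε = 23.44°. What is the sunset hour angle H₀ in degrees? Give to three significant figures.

Solar longitude: λ_s = 360° × (286 − 80)/365.25 = 203.039°.
sin δ = sin 23.44° × sin 203.039° = -0.15568, so δ = -8.956°.
cos H₀ = −tan φ · tan δ = −tan(+22.8°) × tan(-8.956°) = 0.0662, so H₀ = 1.5045 rad = 86.20°.

H₀ = 86.2°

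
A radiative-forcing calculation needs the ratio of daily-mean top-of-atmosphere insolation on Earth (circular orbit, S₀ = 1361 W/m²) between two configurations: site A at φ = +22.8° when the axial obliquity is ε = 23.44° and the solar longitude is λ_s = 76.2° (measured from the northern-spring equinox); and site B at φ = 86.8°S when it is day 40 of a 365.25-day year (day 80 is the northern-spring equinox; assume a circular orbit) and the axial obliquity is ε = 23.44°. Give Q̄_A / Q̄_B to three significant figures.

Q̄_A / Q̄_B ≈ 1.39

— Configuration A (φ=+22.8°):
Solar declination: sin δ = sin ε · sin λ_s = sin 23.44° × sin 76.2° = 0.38631, so δ = +22.725°.
cos H₀ = −tan(+22.8°) tan(+22.725°) = -0.1761, H₀ = 1.7478 rad.
Bracket: H₀ sin φ sin δ + cos φ cos δ sin H₀ = 1.7478×0.38752×0.38631 + 0.92186×0.92237×0.98438 = 0.261651 + 0.837014 = 1.098665.
Q̄ = (S₀/π) × [bracket] = (1361/π) × 1.098665 = 475.96 W/m².
— Configuration B (φ=-86.8°):
Solar longitude: λ_s = 360° × (40 − 80)/365.25 = -39.425°, i.e. -39.425° + 360° = 320.575°.
sin δ = sin 23.44° × sin 320.575° = -0.25262, so δ = -14.633°.
cos H₀ = −tan(-86.8°) tan(-14.633°) = -4.6700 ≤ −1 ⇒ polar day, H₀ = π.
Bracket: H₀ sin φ sin δ + cos φ cos δ sin H₀ = 3.1416×-0.99844×-0.25262 + 0.05582×0.96756×0.00000 = 0.792393 + 0.000000 = 0.792393.
Q̄ = (S₀/π) × [bracket] = (1361/π) × 0.792393 = 343.28 W/m².
Ratio Q̄_A / Q̄_B = 475.96 / 343.28 = 1.387.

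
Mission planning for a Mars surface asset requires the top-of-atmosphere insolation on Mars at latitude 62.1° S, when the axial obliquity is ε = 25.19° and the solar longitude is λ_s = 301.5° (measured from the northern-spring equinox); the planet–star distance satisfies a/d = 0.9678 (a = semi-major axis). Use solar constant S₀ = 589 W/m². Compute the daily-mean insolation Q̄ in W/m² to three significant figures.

Q̄ ≈ 187 W/m²

Solar declination: sin δ = sin ε · sin λ_s = sin 25.19° × sin 301.5° = -0.36290, so δ = -21.279°.
cos H₀ = −tan(-62.1°) tan(-21.279°) = -0.7355, H₀ = 2.3973 rad.
Bracket: H₀ sin φ sin δ + cos φ cos δ sin H₀ = 2.3973×-0.88377×-0.36290 + 0.46793×0.93183×0.67747 = 0.768862 + 0.295398 = 1.064260.
Inverse-square distance factor (a/d)² = 0.9678² = 0.936637.
Q̄ = (S₀/π) × 0.936637 × [bracket] = (589/π) × 0.936637 × 1.064260 = 186.9 W/m².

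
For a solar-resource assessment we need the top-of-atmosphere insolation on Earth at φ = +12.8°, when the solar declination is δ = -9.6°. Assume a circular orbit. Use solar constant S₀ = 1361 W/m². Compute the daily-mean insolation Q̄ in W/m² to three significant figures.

Q̄ ≈ 392 W/m²

cos H₀ = −tan(+12.8°) tan(-9.600°) = 0.0384, H₀ = 1.5324 rad.
Bracket: H₀ sin φ sin δ + cos φ cos δ sin H₀ = 1.5324×0.22155×-0.16677 + 0.97515×0.98600×0.99926 = -0.056619 + 0.960786 = 0.904167.
Q̄ = (S₀/π) × [bracket] = (1361/π) × 0.904167 = 391.7 W/m².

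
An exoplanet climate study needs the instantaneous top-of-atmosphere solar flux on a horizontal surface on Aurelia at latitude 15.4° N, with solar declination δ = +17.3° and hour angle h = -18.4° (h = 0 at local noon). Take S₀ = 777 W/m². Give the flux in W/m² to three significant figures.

740 W/m²

cos θ_z = sin φ sin δ + cos φ cos δ cos h = 0.078970 + 0.873422 = 0.952392.
Flux = S₀ · cos θ_z = 777 × 0.952392 = 740.0 W/m².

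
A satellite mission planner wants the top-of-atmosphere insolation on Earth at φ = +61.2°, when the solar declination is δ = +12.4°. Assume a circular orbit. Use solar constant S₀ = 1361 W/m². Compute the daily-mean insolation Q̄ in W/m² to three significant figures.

cos H₀ = −tan(+61.2°) tan(+12.400°) = -0.3999, H₀ = 1.9822 rad.
Bracket: H₀ sin φ sin δ + cos φ cos δ sin H₀ = 1.9822×0.87631×0.21474 + 0.48175×0.97667×0.91654 = 0.373008 + 0.431242 = 0.804250.
Q̄ = (S₀/π) × [bracket] = (1361/π) × 0.804250 = 348.4 W/m².

Q̄ ≈ 348 W/m²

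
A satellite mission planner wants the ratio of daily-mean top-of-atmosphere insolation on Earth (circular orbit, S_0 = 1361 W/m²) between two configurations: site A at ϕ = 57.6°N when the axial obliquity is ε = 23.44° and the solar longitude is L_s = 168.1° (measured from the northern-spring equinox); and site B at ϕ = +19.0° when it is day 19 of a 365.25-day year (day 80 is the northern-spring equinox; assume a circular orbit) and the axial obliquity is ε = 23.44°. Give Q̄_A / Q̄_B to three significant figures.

— Configuration A (ϕ=+57.6°):
Solar declination: sin δ = sin ε · sin L_s = sin 23.44° × sin 168.1° = 0.08203, so δ = +4.705°.
cos h₀ = −tan(+57.6°) tan(+4.705°) = -0.1297, h₀ = 1.7009 rad.
Bracket: h₀ sin ϕ sin δ + cos ϕ cos δ sin h₀ = 1.7009×0.84433×0.08203 + 0.53583×0.99663×0.99155 = 0.117805 + 0.529512 = 0.647317.
Q̄ = (S_0/π) × [bracket] = (1361/π) × 0.647317 = 280.43 W/m².
— Configuration B (ϕ=+19.0°):
Solar longitude: L_s = 360° × (19 − 80)/365.25 = -60.123°, i.e. -60.123° + 360° = 299.877°.
sin δ = sin 23.44° × sin 299.877° = -0.34492, so δ = -20.177°.
cos h₀ = −tan(+19.0°) tan(-20.177°) = 0.1265, h₀ = 1.4439 rad.
Bracket: h₀ sin ϕ sin δ + cos ϕ cos δ sin h₀ = 1.4439×0.32557×-0.34492 + 0.94552×0.93863×0.99196 = -0.162144 + 0.880358 = 0.718214.
Q̄ = (S_0/π) × [bracket] = (1361/π) × 0.718214 = 311.14 W/m².
Ratio Q̄_A / Q̄_B = 280.43 / 311.14 = 0.9013.

Q̄_A / Q̄_B ≈ 0.901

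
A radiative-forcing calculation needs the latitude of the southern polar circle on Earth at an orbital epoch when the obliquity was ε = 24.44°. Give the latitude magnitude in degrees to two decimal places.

65.56°

The polar circle is the lowest latitude that experiences at least one full rotation of continuous darkness at the northern-summer solstice; it lies at |φ| = 90° − ε = 90° − 24.44° = 65.56°.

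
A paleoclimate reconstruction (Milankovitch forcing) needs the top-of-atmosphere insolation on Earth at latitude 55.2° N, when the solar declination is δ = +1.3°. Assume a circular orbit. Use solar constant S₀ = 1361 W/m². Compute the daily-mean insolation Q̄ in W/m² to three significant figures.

cos H₀ = −tan(+55.2°) tan(+1.300°) = -0.0327, H₀ = 1.6035 rad.
Bracket: H₀ sin φ sin δ + cos φ cos δ sin H₀ = 1.6035×0.82115×0.02269 + 0.57071×0.99974×0.99947 = 0.029876 + 0.570259 = 0.600135.
Q̄ = (S₀/π) × [bracket] = (1361/π) × 0.600135 = 260.0 W/m².

Q̄ ≈ 260 W/m²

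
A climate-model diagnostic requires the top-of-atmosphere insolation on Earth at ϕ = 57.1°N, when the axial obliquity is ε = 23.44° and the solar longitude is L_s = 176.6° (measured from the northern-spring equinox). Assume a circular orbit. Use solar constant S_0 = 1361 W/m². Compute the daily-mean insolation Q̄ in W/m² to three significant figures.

Solar declination: sin δ = sin ε · sin L_s = sin 23.44° × sin 176.6° = 0.02359, so δ = +1.352°.
cos h₀ = −tan(+57.1°) tan(+1.352°) = -0.0365, h₀ = 1.6073 rad.
Bracket: h₀ sin ϕ sin δ + cos ϕ cos δ sin h₀ = 1.6073×0.83962×0.02359 + 0.54317×0.99972×0.99933 = 0.031835 + 0.542654 = 0.574489.
Q̄ = (S_0/π) × [bracket] = (1361/π) × 0.574489 = 248.9 W/m².

Q̄ ≈ 249 W/m²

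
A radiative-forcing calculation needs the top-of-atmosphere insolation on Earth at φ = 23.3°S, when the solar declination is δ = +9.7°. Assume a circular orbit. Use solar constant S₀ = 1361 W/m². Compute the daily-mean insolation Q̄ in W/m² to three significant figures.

cos H₀ = −tan(-23.3°) tan(+9.700°) = 0.0736, H₀ = 1.4971 rad.
Bracket: H₀ sin φ sin δ + cos φ cos δ sin H₀ = 1.4971×-0.39555×0.16849 + 0.91845×0.98570×0.99729 = -0.099776 + 0.902863 = 0.803087.
Q̄ = (S₀/π) × [bracket] = (1361/π) × 0.803087 = 347.9 W/m².

Q̄ ≈ 348 W/m²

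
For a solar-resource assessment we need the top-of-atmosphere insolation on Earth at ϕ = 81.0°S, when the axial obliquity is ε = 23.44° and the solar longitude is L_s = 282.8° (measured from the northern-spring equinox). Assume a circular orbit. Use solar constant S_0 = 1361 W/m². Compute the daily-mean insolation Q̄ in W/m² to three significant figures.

Solar declination: sin δ = sin ε · sin L_s = sin 23.44° × sin 282.8° = -0.38790, so δ = -22.824°.
cos h₀ = −tan(-81.0°) tan(-22.824°) = -2.6572 ≤ −1 ⇒ polar day, h₀ = π.
Bracket: h₀ sin ϕ sin δ + cos ϕ cos δ sin h₀ = 3.1416×-0.98769×-0.38790 + 0.15643×0.92170×0.00000 = 1.203625 + 0.000000 = 1.203625.
Q̄ = (S_0/π) × [bracket] = (1361/π) × 1.203625 = 521.4 W/m².

Q̄ ≈ 521 W/m²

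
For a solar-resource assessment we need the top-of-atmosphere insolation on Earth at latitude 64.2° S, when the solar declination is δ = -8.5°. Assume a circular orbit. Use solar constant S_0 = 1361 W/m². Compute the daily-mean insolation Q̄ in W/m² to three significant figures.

cos h₀ = −tan(-64.2°) tan(-8.500°) = -0.3092, h₀ = 1.8851 rad.
Bracket: h₀ sin ϕ sin δ + cos ϕ cos δ sin h₀ = 1.8851×-0.90032×-0.14781 + 0.43523×0.98902×0.95101 = 0.250862 + 0.409363 = 0.660225.
Q̄ = (S_0/π) × [bracket] = (1361/π) × 0.660225 = 286.0 W/m².

Q̄ ≈ 286 W/m²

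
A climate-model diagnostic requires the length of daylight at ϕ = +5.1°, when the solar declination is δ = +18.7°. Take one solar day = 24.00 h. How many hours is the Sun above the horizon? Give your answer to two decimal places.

cos h₀ = −tan ϕ · tan δ = −tan(+5.1°) × tan(+18.700°) = -0.0302, so h₀ = 1.6010 rad = 91.73°.
Daylight = 2h₀/(2π) × 24.00 h = (1.6010/π) × 24.00 = 12.23 h.

12.23 h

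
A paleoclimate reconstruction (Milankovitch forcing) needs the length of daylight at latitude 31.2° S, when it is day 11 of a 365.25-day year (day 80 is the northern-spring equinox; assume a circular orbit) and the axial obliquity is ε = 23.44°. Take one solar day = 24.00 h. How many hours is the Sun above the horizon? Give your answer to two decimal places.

13.85 h

Solar longitude: λ_s = 360° × (11 − 80)/365.25 = -68.008°, i.e. -68.008° + 360° = 291.992°.
sin δ = sin 23.44° × sin 291.992° = -0.36884, so δ = -21.644°.
cos H₀ = −tan φ · tan δ = −tan(-31.2°) × tan(-21.644°) = -0.2403, so H₀ = 1.8135 rad = 103.91°.
Daylight = 2H₀/(2π) × 24.00 h = (1.8135/π) × 24.00 = 13.85 h.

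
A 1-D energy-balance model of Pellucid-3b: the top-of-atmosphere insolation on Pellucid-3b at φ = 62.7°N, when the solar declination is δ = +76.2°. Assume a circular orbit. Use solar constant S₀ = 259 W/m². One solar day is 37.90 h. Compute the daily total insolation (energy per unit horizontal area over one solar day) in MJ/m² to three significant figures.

cos H₀ = −tan(+62.7°) tan(+76.200°) = -7.8879 ≤ −1 ⇒ polar day, H₀ = π.
Bracket: H₀ sin φ sin δ + cos φ cos δ sin H₀ = 3.1416×0.88862×0.97113 + 0.45865×0.23853×0.00000 = 2.711093 + 0.000000 = 2.711093.
Q̄ = (S₀/π) × [bracket] = (259/π) × 2.711093 = 223.51 W/m².
Daily total = Q̄ × 37.90 h × 3600 s/h = 223.51 × 37.90 × 3600 / 10⁶ = 30.50 MJ/m².

30.5 MJ/m²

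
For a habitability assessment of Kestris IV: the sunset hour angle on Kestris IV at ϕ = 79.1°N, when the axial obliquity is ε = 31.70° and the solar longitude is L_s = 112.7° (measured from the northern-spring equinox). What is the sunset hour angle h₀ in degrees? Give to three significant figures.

h₀ = 180°

Solar declination: sin δ = sin ε · sin L_s = sin 31.70° × sin 112.7° = 0.48477, so δ = +28.997°.
Sunrise equation: cos h₀ = −tan ϕ · tan δ = -2.8782 ≤ −1, so the host star never sets (polar day) and h₀ = π.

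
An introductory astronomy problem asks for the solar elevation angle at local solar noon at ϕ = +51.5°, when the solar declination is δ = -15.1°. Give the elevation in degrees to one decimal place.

23.4°

At local noon the hour angle is zero, so the zenith angle equals |ϕ − δ| = |+51.5° − (-15.100°)| = 66.600°.
Elevation = 90° − 66.600° = 23.4°.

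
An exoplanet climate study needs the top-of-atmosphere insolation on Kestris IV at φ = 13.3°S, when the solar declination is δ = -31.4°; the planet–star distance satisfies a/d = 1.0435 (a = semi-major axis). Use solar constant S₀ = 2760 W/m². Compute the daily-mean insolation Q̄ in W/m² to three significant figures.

cos H₀ = −tan(-13.3°) tan(-31.400°) = -0.1443, H₀ = 1.7156 rad.
Bracket: H₀ sin φ sin δ + cos φ cos δ sin H₀ = 1.7156×-0.23005×-0.52101 + 0.97318×0.85355×0.98953 = 0.205629 + 0.821961 = 1.027590.
Inverse-square distance factor (a/d)² = 1.0435² = 1.088892.
Q̄ = (S₀/π) × 1.088892 × [bracket] = (2760/π) × 1.088892 × 1.027590 = 983.0 W/m².

Q̄ ≈ 983 W/m²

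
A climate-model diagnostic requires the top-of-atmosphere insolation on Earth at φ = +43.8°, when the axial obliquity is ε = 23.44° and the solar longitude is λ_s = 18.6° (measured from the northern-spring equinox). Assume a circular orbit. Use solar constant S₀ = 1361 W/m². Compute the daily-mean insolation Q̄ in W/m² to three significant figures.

Q̄ ≈ 372 W/m²

Solar declination: sin δ = sin ε · sin λ_s = sin 23.44° × sin 18.6° = 0.12688, so δ = +7.289°.
cos H₀ = −tan(+43.8°) tan(+7.289°) = -0.1227, H₀ = 1.6938 rad.
Bracket: H₀ sin φ sin δ + cos φ cos δ sin H₀ = 1.6938×0.69214×0.12688 + 0.72176×0.99192×0.99245 = 0.148747 + 0.710523 = 0.859270.
Q̄ = (S₀/π) × [bracket] = (1361/π) × 0.859270 = 372.3 W/m².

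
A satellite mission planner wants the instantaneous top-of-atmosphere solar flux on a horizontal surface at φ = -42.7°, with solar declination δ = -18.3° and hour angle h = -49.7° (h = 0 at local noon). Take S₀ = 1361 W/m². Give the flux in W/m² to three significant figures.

cos θ_z = sin φ sin δ + cos φ cos δ cos h = 0.212937 + 0.451295 = 0.664232.
Flux = S₀ · cos θ_z = 1361 × 0.664232 = 904.0 W/m².

904 W/m²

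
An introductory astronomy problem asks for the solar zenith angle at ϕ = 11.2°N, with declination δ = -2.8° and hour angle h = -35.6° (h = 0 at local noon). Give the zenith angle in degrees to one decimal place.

cos θ_z = sin ϕ sin δ + cos ϕ cos δ cos h = -0.009488 + 0.796663 = 0.787175.
θ_z = arccos(0.787175) = 38.1°.

θ_z = 38.1°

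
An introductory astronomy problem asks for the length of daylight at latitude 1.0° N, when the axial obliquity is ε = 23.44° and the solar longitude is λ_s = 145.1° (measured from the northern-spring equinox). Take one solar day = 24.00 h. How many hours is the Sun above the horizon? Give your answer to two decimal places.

Solar declination: sin δ = sin ε · sin λ_s = sin 23.44° × sin 145.1° = 0.22759, so δ = +13.155°.
cos H₀ = −tan φ · tan δ = −tan(+1.0°) × tan(+13.155°) = -0.0041, so H₀ = 1.5749 rad = 90.23°.
Daylight = 2H₀/(2π) × 24.00 h = (1.5749/π) × 24.00 = 12.03 h.

12.03 h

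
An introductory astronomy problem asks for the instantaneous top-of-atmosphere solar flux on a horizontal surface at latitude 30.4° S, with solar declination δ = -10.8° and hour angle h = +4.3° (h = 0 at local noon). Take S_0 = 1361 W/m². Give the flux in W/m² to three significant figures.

1.28e+03 W/m²

cos θ_z = sin ϕ sin δ + cos ϕ cos δ cos h = 0.094821 + 0.844851 = 0.939672.
Flux = S_0 · cos θ_z = 1361 × 0.939672 = 1279 W/m².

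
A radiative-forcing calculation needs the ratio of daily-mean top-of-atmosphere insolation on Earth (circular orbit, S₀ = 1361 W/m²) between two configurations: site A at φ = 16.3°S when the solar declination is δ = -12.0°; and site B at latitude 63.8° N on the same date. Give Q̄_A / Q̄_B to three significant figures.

Q̄_A / Q̄_B ≈ 5.74

— Configuration A (φ=-16.3°):
cos H₀ = −tan(-16.3°) tan(-12.000°) = -0.0622, H₀ = 1.6330 rad.
Bracket: H₀ sin φ sin δ + cos φ cos δ sin H₀ = 1.6330×-0.28067×-0.20791 + 0.95981×0.97815×0.99807 = 0.095292 + 0.937026 = 1.032318.
Q̄ = (S₀/π) × [bracket] = (1361/π) × 1.032318 = 447.22 W/m².
— Configuration B (φ=+63.8°):
cos H₀ = −tan(+63.8°) tan(-12.000°) = 0.4320, H₀ = 1.1241 rad.
Bracket: H₀ sin φ sin δ + cos φ cos δ sin H₀ = 1.1241×0.89726×-0.20791 + 0.44151×0.97815×0.90189 = -0.209700 + 0.389493 = 0.179793.
Q̄ = (S₀/π) × [bracket] = (1361/π) × 0.179793 = 77.890 W/m².
Ratio Q̄_A / Q̄_B = 447.22 / 77.890 = 5.742.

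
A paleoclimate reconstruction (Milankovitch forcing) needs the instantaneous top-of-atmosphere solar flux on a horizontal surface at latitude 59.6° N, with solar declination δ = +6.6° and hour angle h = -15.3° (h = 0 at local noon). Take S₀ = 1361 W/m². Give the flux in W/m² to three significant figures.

cos θ_z = sin φ sin δ + cos φ cos δ cos h = 0.099135 + 0.484864 = 0.583999.
Flux = S₀ · cos θ_z = 1361 × 0.583999 = 794.8 W/m².

795 W/m²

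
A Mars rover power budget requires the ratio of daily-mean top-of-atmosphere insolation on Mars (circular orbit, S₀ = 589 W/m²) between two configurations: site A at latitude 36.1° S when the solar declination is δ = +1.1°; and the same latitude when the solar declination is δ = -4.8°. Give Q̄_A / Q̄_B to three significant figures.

Q̄_A / Q̄_B ≈ 0.894

— Configuration A (φ=-36.1°):
cos H₀ = −tan(-36.1°) tan(+1.100°) = 0.0140, H₀ = 1.5568 rad.
Bracket: H₀ sin φ sin δ + cos φ cos δ sin H₀ = 1.5568×-0.58920×0.01920 + 0.80799×0.99982×0.99990 = -0.017612 + 0.807764 = 0.790152.
Q̄ = (S₀/π) × [bracket] = (589/π) × 0.790152 = 148.14 W/m².
— Configuration B (φ=-36.1°):
cos H₀ = −tan(-36.1°) tan(-4.800°) = -0.0612, H₀ = 1.6321 rad.
Bracket: H₀ sin φ sin δ + cos φ cos δ sin H₀ = 1.6321×-0.58920×-0.08368 + 0.80799×0.99649×0.99812 = 0.080469 + 0.803640 = 0.884109.
Q̄ = (S₀/π) × [bracket] = (589/π) × 0.884109 = 165.76 W/m².
Ratio Q̄_A / Q̄_B = 148.14 / 165.76 = 0.8937.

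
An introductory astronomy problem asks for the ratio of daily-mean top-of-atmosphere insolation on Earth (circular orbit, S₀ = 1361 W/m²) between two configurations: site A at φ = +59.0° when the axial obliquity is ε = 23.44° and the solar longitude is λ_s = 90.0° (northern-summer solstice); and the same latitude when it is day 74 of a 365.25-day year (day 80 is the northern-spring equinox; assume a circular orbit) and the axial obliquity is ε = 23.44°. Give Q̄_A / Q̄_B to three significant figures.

— Configuration A (φ=+59.0°):
Solar declination: sin δ = sin ε · sin λ_s = sin 23.44° × sin 90.0° = 0.39779, so δ = +23.440°.
cos H₀ = −tan(+59.0°) tan(+23.440°) = -0.7216, H₀ = 2.3769 rad.
Bracket: H₀ sin φ sin δ + cos φ cos δ sin H₀ = 2.3769×0.85717×0.39779 + 0.51504×0.91748×0.69233 = 0.810460 + 0.327153 = 1.137613.
Q̄ = (S₀/π) × [bracket] = (1361/π) × 1.137613 = 492.84 W/m².
— Configuration B (φ=+59.0°):
Solar longitude: λ_s = 360° × (74 − 80)/365.25 = -5.914°, i.e. -5.914° + 360° = 354.086°.
sin δ = sin 23.44° × sin 354.086° = -0.04098, so δ = -2.349°.
cos H₀ = −tan(+59.0°) tan(-2.349°) = 0.0683, H₀ = 1.5025 rad.
Bracket: H₀ sin φ sin δ + cos φ cos δ sin H₀ = 1.5025×0.85717×-0.04098 + 0.51504×0.99916×0.99767 = -0.052778 + 0.513408 = 0.460630.
Q̄ = (S₀/π) × [bracket] = (1361/π) × 0.460630 = 199.55 W/m².
Ratio Q̄_A / Q̄_B = 492.84 / 199.55 = 2.470.

Q̄_A / Q̄_B ≈ 2.47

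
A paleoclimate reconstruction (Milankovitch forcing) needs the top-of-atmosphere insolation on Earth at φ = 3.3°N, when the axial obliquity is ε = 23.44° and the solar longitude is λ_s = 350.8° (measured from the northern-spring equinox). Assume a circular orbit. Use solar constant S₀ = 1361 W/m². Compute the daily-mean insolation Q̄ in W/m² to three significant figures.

Q̄ ≈ 429 W/m²

Solar declination: sin δ = sin ε · sin λ_s = sin 23.44° × sin 350.8° = -0.06360, so δ = -3.646°.
cos H₀ = −tan(+3.3°) tan(-3.646°) = 0.0037, H₀ = 1.5671 rad.
Bracket: H₀ sin φ sin δ + cos φ cos δ sin H₀ = 1.5671×0.05756×-0.06360 + 0.99834×0.99798×0.99999 = -0.005737 + 0.996313 = 0.990576.
Q̄ = (S₀/π) × [bracket] = (1361/π) × 0.990576 = 429.1 W/m².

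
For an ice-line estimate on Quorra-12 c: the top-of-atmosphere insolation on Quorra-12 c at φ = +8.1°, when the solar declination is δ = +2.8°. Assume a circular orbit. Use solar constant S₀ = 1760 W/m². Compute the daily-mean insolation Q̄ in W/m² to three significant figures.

cos H₀ = −tan(+8.1°) tan(+2.800°) = -0.0070, H₀ = 1.5778 rad.
Bracket: H₀ sin φ sin δ + cos φ cos δ sin H₀ = 1.5778×0.14090×0.04885 + 0.99002×0.99881×0.99998 = 0.010860 + 0.988822 = 0.999682.
Q̄ = (S₀/π) × [bracket] = (1760/π) × 0.999682 = 560.0 W/m².

Q̄ ≈ 560 W/m²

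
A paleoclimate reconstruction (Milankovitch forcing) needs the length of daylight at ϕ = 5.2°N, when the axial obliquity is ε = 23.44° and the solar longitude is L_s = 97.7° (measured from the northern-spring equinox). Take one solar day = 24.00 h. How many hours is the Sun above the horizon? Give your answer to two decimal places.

12.30 h

Solar declination: sin δ = sin ε · sin L_s = sin 23.44° × sin 97.7° = 0.39420, so δ = +23.216°.
cos h₀ = −tan ϕ · tan δ = −tan(+5.2°) × tan(+23.216°) = -0.0390, so h₀ = 1.6098 rad = 92.24°.
Daylight = 2h₀/(2π) × 24.00 h = (1.6098/π) × 24.00 = 12.30 h.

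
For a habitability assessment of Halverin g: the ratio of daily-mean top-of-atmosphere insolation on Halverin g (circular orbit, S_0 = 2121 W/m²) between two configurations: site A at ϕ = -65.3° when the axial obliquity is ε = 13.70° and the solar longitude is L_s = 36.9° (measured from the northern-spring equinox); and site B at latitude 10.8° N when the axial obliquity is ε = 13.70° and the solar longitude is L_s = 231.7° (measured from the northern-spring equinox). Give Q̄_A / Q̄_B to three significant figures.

Q̄_A / Q̄_B ≈ 0.254

— Configuration A (ϕ=-65.3°):
Solar declination: sin δ = sin ε · sin L_s = sin 13.70° × sin 36.9° = 0.14220, so δ = +8.175°.
cos h₀ = −tan(-65.3°) tan(+8.175°) = 0.3123, h₀ = 1.2531 rad.
Bracket: h₀ sin ϕ sin δ + cos ϕ cos δ sin h₀ = 1.2531×-0.90851×0.14220 + 0.41787×0.98984×0.94997 = -0.161888 + 0.392931 = 0.231043.
Q̄ = (S_0/π) × [bracket] = (2121/π) × 0.231043 = 155.99 W/m².
— Configuration B (ϕ=+10.8°):
Solar declination: sin δ = sin ε · sin L_s = sin 13.70° × sin 231.7° = -0.18586, so δ = -10.712°.
cos h₀ = −tan(+10.8°) tan(-10.712°) = 0.0361, h₀ = 1.5347 rad.
Bracket: h₀ sin ϕ sin δ + cos ϕ cos δ sin h₀ = 1.5347×0.18738×-0.18586 + 0.98229×0.98258×0.99935 = -0.053448 + 0.964551 = 0.911103.
Q̄ = (S_0/π) × [bracket] = (2121/π) × 0.911103 = 615.12 W/m².
Ratio Q̄_A / Q̄_B = 155.99 / 615.12 = 0.2536.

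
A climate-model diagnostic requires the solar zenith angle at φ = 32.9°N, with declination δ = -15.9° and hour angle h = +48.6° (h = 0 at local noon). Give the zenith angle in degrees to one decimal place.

θ_z = 67.3°

cos θ_z = sin φ sin δ + cos φ cos δ cos h = -0.148808 + 0.534007 = 0.385199.
θ_z = arccos(0.385199) = 67.3°.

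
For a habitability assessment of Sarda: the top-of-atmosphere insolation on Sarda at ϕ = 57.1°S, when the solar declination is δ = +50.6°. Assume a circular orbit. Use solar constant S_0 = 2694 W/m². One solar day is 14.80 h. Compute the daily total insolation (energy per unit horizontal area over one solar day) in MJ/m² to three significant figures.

cos h₀ = −tan(-57.1°) tan(+50.600°) = 1.8818 ≥ 1 ⇒ polar night, h₀ = 0 and Q̄ = 0.
Daily total = Q̄ × 14.80 h × 3600 s/h = 0.00 MJ/m².

0.00 MJ/m²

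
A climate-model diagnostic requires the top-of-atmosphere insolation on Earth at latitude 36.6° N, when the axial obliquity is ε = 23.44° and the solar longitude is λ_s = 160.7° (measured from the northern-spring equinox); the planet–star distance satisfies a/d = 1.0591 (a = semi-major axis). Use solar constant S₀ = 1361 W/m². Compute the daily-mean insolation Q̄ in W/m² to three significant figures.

Solar declination: sin δ = sin ε · sin λ_s = sin 23.44° × sin 160.7° = 0.13147, so δ = +7.555°.
cos H₀ = −tan(+36.6°) tan(+7.555°) = -0.0985, H₀ = 1.6695 rad.
Bracket: H₀ sin φ sin δ + cos φ cos δ sin H₀ = 1.6695×0.59622×0.13147 + 0.80282×0.99132×0.99514 = 0.130864 + 0.791984 = 0.922848.
Inverse-square distance factor (a/d)² = 1.0591² = 1.121693.
Q̄ = (S₀/π) × 1.121693 × [bracket] = (1361/π) × 1.121693 × 0.922848 = 448.4 W/m².

Q̄ ≈ 448 W/m²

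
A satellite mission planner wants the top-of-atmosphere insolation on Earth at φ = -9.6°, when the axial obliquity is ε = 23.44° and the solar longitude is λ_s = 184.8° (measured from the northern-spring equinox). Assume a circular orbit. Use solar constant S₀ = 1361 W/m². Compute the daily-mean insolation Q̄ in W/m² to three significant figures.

Q̄ ≈ 431 W/m²

Solar declination: sin δ = sin ε · sin λ_s = sin 23.44° × sin 184.8° = -0.03329, so δ = -1.908°.
cos H₀ = −tan(-9.6°) tan(-1.908°) = -0.0056, H₀ = 1.5764 rad.
Bracket: H₀ sin φ sin δ + cos φ cos δ sin H₀ = 1.5764×-0.16677×-0.03329 + 0.98600×0.99945×0.99998 = 0.008752 + 0.985438 = 0.994190.
Q̄ = (S₀/π) × [bracket] = (1361/π) × 0.994190 = 430.7 W/m².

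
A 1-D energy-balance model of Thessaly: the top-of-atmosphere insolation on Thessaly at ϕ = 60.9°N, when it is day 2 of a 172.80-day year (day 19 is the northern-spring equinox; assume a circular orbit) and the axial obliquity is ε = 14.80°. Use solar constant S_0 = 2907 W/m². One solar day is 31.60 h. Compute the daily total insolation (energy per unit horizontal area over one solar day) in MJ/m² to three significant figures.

Solar longitude: L_s = 360° × (2 − 19)/172.80 = -35.417°, i.e. -35.417° + 360° = 324.583°.
sin δ = sin 14.80° × sin 324.583° = -0.14804, so δ = -8.513°.
cos h₀ = −tan(+60.9°) tan(-8.513°) = 0.2689, h₀ = 1.2985 rad.
Bracket: h₀ sin ϕ sin δ + cos ϕ cos δ sin h₀ = 1.2985×0.87377×-0.14804 + 0.48634×0.98898×0.96316 = -0.167965 + 0.463261 = 0.295296.
Q̄ = (S_0/π) × [bracket] = (2907/π) × 0.295296 = 273.25 W/m².
Daily total = Q̄ × 31.60 h × 3600 s/h = 273.25 × 31.60 × 3600 / 10⁶ = 31.08 MJ/m².

31.1 MJ/m²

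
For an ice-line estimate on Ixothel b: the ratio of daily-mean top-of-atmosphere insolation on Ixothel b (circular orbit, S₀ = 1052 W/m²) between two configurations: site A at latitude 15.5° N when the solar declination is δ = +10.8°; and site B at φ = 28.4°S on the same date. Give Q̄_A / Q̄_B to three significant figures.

Q̄_A / Q̄_B ≈ 1.41

— Configuration A (φ=+15.5°):
cos H₀ = −tan(+15.5°) tan(+10.800°) = -0.0529, H₀ = 1.6237 rad.
Bracket: H₀ sin φ sin δ + cos φ cos δ sin H₀ = 1.6237×0.26724×0.18738 + 0.96363×0.98229×0.99860 = 0.081307 + 0.945239 = 1.026546.
Q̄ = (S₀/π) × [bracket] = (1052/π) × 1.026546 = 343.75 W/m².
— Configuration B (φ=-28.4°):
cos H₀ = −tan(-28.4°) tan(+10.800°) = 0.1031, H₀ = 1.4675 rad.
Bracket: H₀ sin φ sin δ + cos φ cos δ sin H₀ = 1.4675×-0.47562×0.18738 + 0.87965×0.98229×0.99467 = -0.130786 + 0.859466 = 0.728680.
Q̄ = (S₀/π) × [bracket] = (1052/π) × 0.728680 = 244.01 W/m².
Ratio Q̄_A / Q̄_B = 343.75 / 244.01 = 1.409.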